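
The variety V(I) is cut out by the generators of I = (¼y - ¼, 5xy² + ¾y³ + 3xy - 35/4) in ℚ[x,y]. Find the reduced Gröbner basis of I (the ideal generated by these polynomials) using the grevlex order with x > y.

f_1 = ¼y - ¼, LT = y.
f_2 = 5xy² + ¾y³ + 3xy - 35/4, LT = xy².

S(f_1,f_2): lcm = xy². S = -3/20y³ - 8/5xy + 7/4.
  leading term y³: subtract (-⅗y²)·f_1 from -3/20y³ - 8/5xy + 7/4 → -8/5xy - 3/20y² + 7/4
  leading term xy: subtract (-32/5x)·f_1 from -8/5xy - 3/20y² + 7/4 → -3/20y² - 8/5x + 7/4
  leading term y²: subtract (-⅗y)·f_1 from -3/20y² - 8/5x + 7/4 → -8/5x - 3/20y + 7/4
  leading term x: no divisor's leading term divides it; move -8/5x to the remainder.
  leading term y: subtract (-⅗)·f_1 from -3/20y + 7/4 → 8/5
  leading term 1: no divisor's leading term divides it; move 8/5 to the remainder.
  remainder -8/5x + 8/5 ≠ 0; add g_3 = -8/5x + 8/5 to the basis.

The other S-polynomials (S(f_1,g_3), S(f_2,g_3)) all reduce to 0 modulo the current basis, so we have a Gröbner basis.
Inter-reduce: drop elements whose leading term is divisible by another's, tail-reduce, and make monic.

G = {x - 1, y - 1}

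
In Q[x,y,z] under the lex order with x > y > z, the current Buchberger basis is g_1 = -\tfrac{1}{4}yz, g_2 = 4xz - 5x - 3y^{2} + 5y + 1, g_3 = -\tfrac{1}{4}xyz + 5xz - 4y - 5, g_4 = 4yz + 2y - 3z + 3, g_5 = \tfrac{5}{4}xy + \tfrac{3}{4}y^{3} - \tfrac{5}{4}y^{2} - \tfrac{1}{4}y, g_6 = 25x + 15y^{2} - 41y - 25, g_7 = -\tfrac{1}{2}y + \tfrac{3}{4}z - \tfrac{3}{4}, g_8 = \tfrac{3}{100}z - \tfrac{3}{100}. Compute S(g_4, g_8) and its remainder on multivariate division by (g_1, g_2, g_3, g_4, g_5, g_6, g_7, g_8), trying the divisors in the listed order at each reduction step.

lcm(LM(g_4), LM(g_8)) = yz.
S = (lcm/LT(g_4))·g_4 − (lcm/LT(g_8))·g_8 = \tfrac{3}{2}y - \tfrac{3}{4}z + \tfrac{3}{4}.
Reduce S modulo (g_1, g_2, g_3, g_4, g_5, g_6, g_7, g_8) in that order:
  leading term y: subtract (-3)·g_7 from \tfrac{3}{2}y - \tfrac{3}{4}z + \tfrac{3}{4} → \tfrac{3}{2}z - \tfrac{3}{2}
  leading term z: subtract (50)·g_8 from \tfrac{3}{2}z - \tfrac{3}{2} → 0
The remainder is 0, so this S-polynomial contributes no new basis element.

S(g_4, g_8) = \tfrac{3}{2}y - \tfrac{3}{4}z + \tfrac{3}{4}; remainder on division = 0.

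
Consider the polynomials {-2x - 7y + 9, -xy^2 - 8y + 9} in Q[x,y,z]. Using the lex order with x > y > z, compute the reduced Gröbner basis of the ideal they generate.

This is the nonlinear analogue of row-reducing a linear system.

f_1 = -2x - 7y + 9, LT = x.
f_2 = -xy^2 - 8y + 9, LT = xy^2.

S(f_1,f_2): lcm = xy^2. S = 7/2y^3 - 9/2y^2 - 8y + 9.
  leading term y^3: no divisor's leading term divides it; move 7/2y^3 to the remainder.
  leading term y^2: no divisor's leading term divides it; move -9/2y^2 to the remainder.
  leading term y: no divisor's leading term divides it; move -8y to the remainder.
  leading term 1: no divisor's leading term divides it; move 9 to the remainder.
  remainder 7/2y^3 - 9/2y^2 - 8y + 9 ≠ 0; add g_3 = 7/2y^3 - 9/2y^2 - 8y + 9 to the basis.

The other S-polynomials (S(f_1,g_3), S(f_2,g_3)) all reduce to 0 modulo the current basis, so we have a Gröbner basis.
Inter-reduce: drop elements whose leading term is divisible by another's, tail-reduce, and make monic.

G = {x + 7/2y - 9/2, y^3 - 9/7y^2 - 16/7y + 18/7}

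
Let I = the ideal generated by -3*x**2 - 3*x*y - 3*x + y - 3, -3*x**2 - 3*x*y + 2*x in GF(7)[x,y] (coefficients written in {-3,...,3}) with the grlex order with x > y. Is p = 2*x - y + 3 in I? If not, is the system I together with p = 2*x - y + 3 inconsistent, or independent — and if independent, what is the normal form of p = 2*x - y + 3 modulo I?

2*x - y + 3 is independent of I; its normal form modulo I is -2*y - 1.

First compute the reduced Gröbner basis of I by Buchberger's algorithm.
f_1 = -3*x**2 - 3*x*y - 3*x + y - 3, LT = x**2.
f_2 = -3*x**2 - 3*x*y + 2*x, LT = x**2.

S(f_1,f_2): lcm = x**2. S = -3*x + 2*y + 1.
  leading term x: no divisor's leading term divides it; move -3*x to the remainder.
  leading term y: no divisor's leading term divides it; move 2*y to the remainder.
  leading term 1: no divisor's leading term divides it; move 1 to the remainder.
  remainder -3*x + 2*y + 1 ≠ 0; add h_3 = -3*x + 2*y + 1 to the basis.

S(f_1,h_3): lcm = x**2. S = -3*x*y - x + 2*y + 1.
  leading term x*y: subtract (y)·h_3 from -3*x*y - x + 2*y + 1 → -2*y**2 - x + y + 1
  leading term y**2: no divisor's leading term divides it; move -2*y**2 to the remainder.
  leading term x: subtract (-2)·h_3 from -x + y + 1 → -2*y + 3
  leading term y: no divisor's leading term divides it; move -2*y to the remainder.
  leading term 1: no divisor's leading term divides it; move 3 to the remainder.
  remainder -2*y**2 - 2*y + 3 ≠ 0; add h_4 = -2*y**2 - 2*y + 3 to the basis.

The other S-polynomials (S(f_2,h_3), S(f_1,h_4), S(f_2,h_4), S(h_3,h_4)) all reduce to 0 modulo the current basis, so we have a Gröbner basis.
Inter-reduce: drop elements whose leading term is divisible by another's, tail-reduce, and make monic.
Reduced Gröbner basis: {y**2 + y + 2, x - 3*y + 2}.
Label its elements g_1 = y**2 + y + 2, g_2 = x - 3*y + 2.

Reduce p = 2*x - y + 3 modulo G:
  leading term x: subtract (2)·g_2 from 2*x - y + 3 → -2*y - 1
  leading term y: no divisor's leading term divides it; move -2*y to the remainder.
  leading term 1: no divisor's leading term divides it; move -1 to the remainder.
  normal form = -2*y - 1.
The normal form is nonzero, so p ∉ I. Since p minus its normal form lies in I, I + (p) = I + (r) where r = -2*y - 1; decide whether this ideal is the whole ring.
Run Buchberger on G together with r (pairs among the g_i already reduce to 0 since G is a Gröbner basis):
g_1 = y**2 + y + 2, LT = y**2.
g_2 = x - 3*y + 2, LT = x.
r = -2*y - 1, LT = y.

The S-polynomials (S(g_1,g_2), S(g_1,r), S(g_2,r)) all reduce to 0 modulo the current basis, so we have a Gröbner basis.
Inter-reduce: drop elements whose leading term is divisible by another's, tail-reduce, and make monic.
Reduced Gröbner basis: {x, y - 3}.
The reduced Gröbner basis of I + (p) is {x, y - 3} ≠ {1}, a proper ideal, so the enlarged system stays consistent: p is independent of I, with normal form -2*y - 1.

Ideal membership is decidable via reduction modulo a Gröbner basis.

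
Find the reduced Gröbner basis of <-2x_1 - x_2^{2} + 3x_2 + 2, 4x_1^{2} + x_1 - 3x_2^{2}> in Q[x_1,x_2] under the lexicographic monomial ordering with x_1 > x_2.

f_1 = -2x_1 - x_2^{2} + 3x_2 + 2, LT = x_1.
f_2 = 4x_1^{2} + x_1 - 3x_2^{2}, LT = x_1^{2}.

S(f_1,f_2): lcm = x_1^{2}. S = \tfrac{1}{2}x_1x_2^{2} - \tfrac{3}{2}x_1x_2 - \tfrac{5}{4}x_1 + \tfrac{3}{4}x_2^{2}.
  leading term x_1x_2^{2}: subtract (-\tfrac{1}{4}x_2^{2})·f_1 from \tfrac{1}{2}x_1x_2^{2} - \tfrac{3}{2}x_1x_2 - \tfrac{5}{4}x_1 + \tfrac{3}{4}x_2^{2} → -\tfrac{3}{2}x_1x_2 - \tfrac{5}{4}x_1 - \tfrac{1}{4}x_2^{4} + \tfrac{3}{4}x_2^{3} + \tfrac{5}{4}x_2^{2}
  leading term x_1x_2: subtract (\tfrac{3}{4}x_2)·f_1 from -\tfrac{3}{2}x_1x_2 - \tfrac{5}{4}x_1 - \tfrac{1}{4}x_2^{4} + \tfrac{3}{4}x_2^{3} + \tfrac{5}{4}x_2^{2} → -\tfrac{5}{4}x_1 - \tfrac{1}{4}x_2^{4} + \tfrac{3}{2}x_2^{3} - x_2^{2} - \tfrac{3}{2}x_2
  leading term x_1: subtract (\tfrac{5}{8})·f_1 from -\tfrac{5}{4}x_1 - \tfrac{1}{4}x_2^{4} + \tfrac{3}{2}x_2^{3} - x_2^{2} - \tfrac{3}{2}x_2 → -\tfrac{1}{4}x_2^{4} + \tfrac{3}{2}x_2^{3} - \tfrac{3}{8}x_2^{2} - \tfrac{27}{8}x_2 - \tfrac{5}{4}
  leading term x_2^{4}: no divisor's leading term divides it; move -\tfrac{1}{4}x_2^{4} to the remainder.
  leading term x_2^{3}: no divisor's leading term divides it; move \tfrac{3}{2}x_2^{3} to the remainder.
  leading term x_2^{2}: no divisor's leading term divides it; move -\tfrac{3}{8}x_2^{2} to the remainder.
  leading term x_2: no divisor's leading term divides it; move -\tfrac{27}{8}x_2 to the remainder.
  leading term 1: no divisor's leading term divides it; move -\tfrac{5}{4} to the remainder.
  remainder -\tfrac{1}{4}x_2^{4} + \tfrac{3}{2}x_2^{3} - \tfrac{3}{8}x_2^{2} - \tfrac{27}{8}x_2 - \tfrac{5}{4} ≠ 0; add g_3 = -\tfrac{1}{4}x_2^{4} + \tfrac{3}{2}x_2^{3} - \tfrac{3}{8}x_2^{2} - \tfrac{27}{8}x_2 - \tfrac{5}{4} to the basis.

S(f_1,g_3): leading monomials are coprime, so the S-polynomial reduces to 0 (Buchberger's first criterion).
S(f_2,g_3): leading monomials are coprime, so the S-polynomial reduces to 0 (Buchberger's first criterion).
Every S-polynomial of the final basis reduces to 0, so we have a Gröbner basis.
Inter-reduce: drop elements whose leading term is divisible by another's, tail-reduce, and make monic.

G = {x_1 + \tfrac{1}{2}x_2^{2} - \tfrac{3}{2}x_2 - 1, x_2^{4} - 6x_2^{3} + \tfrac{3}{2}x_2^{2} + \tfrac{27}{2}x_2 + 5}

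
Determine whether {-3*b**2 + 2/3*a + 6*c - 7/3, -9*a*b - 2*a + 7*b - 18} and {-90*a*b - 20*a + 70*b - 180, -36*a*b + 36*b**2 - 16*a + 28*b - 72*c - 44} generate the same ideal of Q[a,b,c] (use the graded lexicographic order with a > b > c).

Yes, the ideals are equal.

For a fixed monomial order, each ideal has a unique reduced Gröbner basis; comparing bases decides equality.
Buchberger on the first generating set:
f_1 = -3*b**2 + 2/3*a + 6*c - 7/3, LT = b**2.
f_2 = -9*a*b - 2*a + 7*b - 18, LT = a*b.

S(f_1,f_2): lcm = a*b**2. S = -2/9*a**2 - 2/9*a*b - 2*a*c + 7/9*b**2 + 7/9*a - 2*b.
  leading term a**2: no divisor's leading term divides it; move -2/9*a**2 to the remainder.
  leading term a*b: subtract (2/81)·f_2 from -2/9*a*b - 2*a*c + 7/9*b**2 + 7/9*a - 2*b → -2*a*c + 7/9*b**2 + 67/81*a - 176/81*b + 4/9
  leading term a*c: no divisor's leading term divides it; move -2*a*c to the remainder.
  leading term b**2: subtract (-7/27)·f_1 from 7/9*b**2 + 67/81*a - 176/81*b + 4/9 → a - 176/81*b + 14/9*c - 13/81
  leading term a: no divisor's leading term divides it; move a to the remainder.
  leading term b: no divisor's leading term divides it; move -176/81*b to the remainder.
  leading term c: no divisor's leading term divides it; move 14/9*c to the remainder.
  leading term 1: no divisor's leading term divides it; move -13/81 to the remainder.
  remainder -2/9*a**2 - 2*a*c + a - 176/81*b + 14/9*c - 13/81 ≠ 0; add g_3 = -2/9*a**2 - 2*a*c + a - 176/81*b + 14/9*c - 13/81 to the basis.

The other S-polynomials (S(f_1,g_3), S(f_2,g_3)) all reduce to 0 modulo the current basis, so we have a Gröbner basis.
Inter-reduce: drop elements whose leading term is divisible by another's, tail-reduce, and make monic.
Reduced Gröbner basis: {a**2 + 9*a*c - 9/2*a + 88/9*b - 7*c + 13/18, a*b + 2/9*a - 7/9*b + 2, b**2 - 2/9*a - 2*c + 7/9}.

Buchberger on the second generating set:
h_1 = -90*a*b - 20*a + 70*b - 180, LT = a*b.
h_2 = -36*a*b + 36*b**2 - 16*a + 28*b - 72*c - 44, LT = a*b.

S(h_1,h_2): lcm = a*b. S = b**2 - 2/9*a - 2*c + 7/9.
  leading term b**2: no divisor's leading term divides it; move b**2 to the remainder.
  leading term a: no divisor's leading term divides it; move -2/9*a to the remainder.
  leading term c: no divisor's leading term divides it; move -2*c to the remainder.
  leading term 1: no divisor's leading term divides it; move 7/9 to the remainder.
  remainder b**2 - 2/9*a - 2*c + 7/9 ≠ 0; add k_3 = b**2 - 2/9*a - 2*c + 7/9 to the basis.

S(h_1,k_3): lcm = a*b**2. S = 2/9*a**2 + 2/9*a*b + 2*a*c - 7/9*b**2 - 7/9*a + 2*b.
  leading term a**2: no divisor's leading term divides it; move 2/9*a**2 to the remainder.
  leading term a*b: subtract (-1/405)·h_1 from 2/9*a*b + 2*a*c - 7/9*b**2 - 7/9*a + 2*b → 2*a*c - 7/9*b**2 - 67/81*a + 176/81*b - 4/9
  leading term a*c: no divisor's leading term divides it; move 2*a*c to the remainder.
  leading term b**2: subtract (-7/9)·k_3 from -7/9*b**2 - 67/81*a + 176/81*b - 4/9 → -a + 176/81*b - 14/9*c + 13/81
  leading term a: no divisor's leading term divides it; move -a to the remainder.
  leading term b: no divisor's leading term divides it; move 176/81*b to the remainder.
  leading term c: no divisor's leading term divides it; move -14/9*c to the remainder.
  leading term 1: no divisor's leading term divides it; move 13/81 to the remainder.
  remainder 2/9*a**2 + 2*a*c - a + 176/81*b - 14/9*c + 13/81 ≠ 0; add k_4 = 2/9*a**2 + 2*a*c - a + 176/81*b - 14/9*c + 13/81 to the basis.

The other S-polynomials (S(h_2,k_3), S(h_1,k_4), S(h_2,k_4), S(k_3,k_4)) all reduce to 0 modulo the current basis, so we have a Gröbner basis.
Inter-reduce: drop elements whose leading term is divisible by another's, tail-reduce, and make monic.
Reduced Gröbner basis: {a**2 + 9*a*c - 9/2*a + 88/9*b - 7*c + 13/18, a*b + 2/9*a - 7/9*b + 2, b**2 - 2/9*a - 2*c + 7/9}.

The two bases agree; hence the ideals are identical.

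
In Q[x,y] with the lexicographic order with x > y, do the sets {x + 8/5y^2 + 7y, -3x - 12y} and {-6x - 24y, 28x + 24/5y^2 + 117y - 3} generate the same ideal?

No, the ideals differ.

Since reduced Gröbner bases are canonical representatives of ideals under a given ordering, it suffices to compute and compare them.
Buchberger on the first generating set:
f_1 = x + 8/5y^2 + 7y, LT = x.
f_2 = -3x - 12y, LT = x.

S(f_1,f_2): lcm = x. S = 8/5y^2 + 3y.
  leading term y^2: no divisor's leading term divides it; move 8/5y^2 to the remainder.
  leading term y: no divisor's leading term divides it; move 3y to the remainder.
  remainder 8/5y^2 + 3y ≠ 0; add g_3 = 8/5y^2 + 3y to the basis.

The other S-polynomials (S(f_1,g_3), S(f_2,g_3)) all reduce to 0 modulo the current basis, so we have a Gröbner basis.
Inter-reduce: drop elements whose leading term is divisible by another's, tail-reduce, and make monic.
Reduced Gröbner basis: {x + 4y, y^2 + 15/8y}.

Buchberger on the second generating set:
h_1 = -6x - 24y, LT = x.
h_2 = 28x + 24/5y^2 + 117y - 3, LT = x.

S(h_1,h_2): lcm = x. S = -6/35y^2 - 5/28y + 3/28.
  leading term y^2: no divisor's leading term divides it; move -6/35y^2 to the remainder.
  leading term y: no divisor's leading term divides it; move -5/28y to the remainder.
  leading term 1: no divisor's leading term divides it; move 3/28 to the remainder.
  remainder -6/35y^2 - 5/28y + 3/28 ≠ 0; add k_3 = -6/35y^2 - 5/28y + 3/28 to the basis.

The other S-polynomials (S(h_1,k_3), S(h_2,k_3)) all reduce to 0 modulo the current basis, so we have a Gröbner basis.
Inter-reduce: drop elements whose leading term is divisible by another's, tail-reduce, and make monic.
Reduced Gröbner basis: {x + 4y, y^2 + 25/24y - 5/8}.

The bases are distinct; the ideals are different.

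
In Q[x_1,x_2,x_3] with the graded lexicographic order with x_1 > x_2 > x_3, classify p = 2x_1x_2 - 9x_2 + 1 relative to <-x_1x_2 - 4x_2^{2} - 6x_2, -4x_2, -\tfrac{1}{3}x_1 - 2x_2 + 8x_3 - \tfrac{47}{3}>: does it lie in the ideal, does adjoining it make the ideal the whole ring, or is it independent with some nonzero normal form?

First compute the reduced Gröbner basis of I by Buchberger's algorithm.
f_1 = -x_1x_2 - 4x_2^{2} - 6x_2, LT = x_1x_2.
f_2 = -4x_2, LT = x_2.
f_3 = -\tfrac{1}{3}x_1 - 2x_2 + 8x_3 - \tfrac{47}{3}, LT = x_1.

The S-polynomials (S(f_1,f_2), S(f_1,f_3), S(f_2,f_3)) all reduce to 0 modulo the current basis, so we have a Gröbner basis.
Inter-reduce: drop elements whose leading term is divisible by another's, tail-reduce, and make monic.
Reduced Gröbner basis: {x_1 - 24x_3 + 47, x_2}.
Label its elements g_1 = x_1 - 24x_3 + 47, g_2 = x_2.

Reduce p = 2x_1x_2 - 9x_2 + 1 modulo G:
  leading term x_1x_2: subtract (2x_2)·g_1 from 2x_1x_2 - 9x_2 + 1 → 48x_2x_3 - 103x_2 + 1
  leading term x_2x_3: subtract (48x_3)·g_2 from 48x_2x_3 - 103x_2 + 1 → -103x_2 + 1
  leading term x_2: subtract (-103)·g_2 from -103x_2 + 1 → 1
  leading term 1: no divisor's leading term divides it; move 1 to the remainder.
  normal form = 1.
The normal form is nonzero, so p ∉ I. Since p minus its normal form lies in I, I + (p) = I + (r) where r = 1; decide whether this ideal is the whole ring.
Here r = 1 is a nonzero constant, hence a unit: 1 ∈ I + (p), the Gröbner basis of I + (p) is {1}, and the enlarged system has no common solution — adjoining p is inconsistent.

Adjoining 2x_1x_2 - 9x_2 + 1 makes the ideal the whole ring: the system is inconsistent.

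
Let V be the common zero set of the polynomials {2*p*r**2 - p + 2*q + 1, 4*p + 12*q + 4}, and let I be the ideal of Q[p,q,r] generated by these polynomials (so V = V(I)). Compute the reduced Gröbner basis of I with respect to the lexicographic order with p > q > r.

G = {p + 3*q + 1, q*r**2 - 5/6*q + 1/3*r**2 - 1/3}

f_1 = 2*p*r**2 - p + 2*q + 1, LT = p*r**2.
f_2 = 4*p + 12*q + 4, LT = p.

S(f_1,f_2): lcm = p*r**2. S = -1/2*p - 3*q*r**2 + q - r**2 + 1/2.
  leading term p: subtract (-1/8)·f_2 from -1/2*p - 3*q*r**2 + q - r**2 + 1/2 → -3*q*r**2 + 5/2*q - r**2 + 1
  leading term q*r**2: no divisor's leading term divides it; move -3*q*r**2 to the remainder.
  leading term q: no divisor's leading term divides it; move 5/2*q to the remainder.
  leading term r**2: no divisor's leading term divides it; move -r**2 to the remainder.
  leading term 1: no divisor's leading term divides it; move 1 to the remainder.
  remainder -3*q*r**2 + 5/2*q - r**2 + 1 ≠ 0; add g_3 = -3*q*r**2 + 5/2*q - r**2 + 1 to the basis.

The other S-polynomials (S(f_1,g_3), S(f_2,g_3)) all reduce to 0 modulo the current basis, so we have a Gröbner basis.
Inter-reduce: drop elements whose leading term is divisible by another's, tail-reduce, and make monic.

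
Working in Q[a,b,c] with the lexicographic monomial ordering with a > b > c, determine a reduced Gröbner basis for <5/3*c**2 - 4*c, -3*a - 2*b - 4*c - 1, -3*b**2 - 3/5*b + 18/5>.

G = {a + 2/3*b + 4/3*c + 1/3, b**2 + 1/5*b - 6/5, c**2 - 12/5*c}

f_1 = 5/3*c**2 - 4*c, LT = c**2.
f_2 = -3*a - 2*b - 4*c - 1, LT = a.
f_3 = -3*b**2 - 3/5*b + 18/5, LT = b**2.

The S-polynomials (S(f_1,f_2), S(f_1,f_3), S(f_2,f_3)) all reduce to 0 modulo the current basis, so we have a Gröbner basis.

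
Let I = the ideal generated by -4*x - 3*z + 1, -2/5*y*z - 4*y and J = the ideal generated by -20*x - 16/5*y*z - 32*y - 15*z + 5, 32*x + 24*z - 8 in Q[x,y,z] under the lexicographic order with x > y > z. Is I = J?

Yes, the ideals are equal.

Two ideals are equal iff their reduced Gröbner bases coincide (the reduced basis is unique for a fixed ordering).
Buchberger on the first generating set:
f_1 = -4*x - 3*z + 1, LT = x.
f_2 = -2/5*y*z - 4*y, LT = y*z.

The S-polynomials (S(f_1,f_2)) all reduce to 0 modulo the current basis, so we have a Gröbner basis.
Inter-reduce: drop elements whose leading term is divisible by another's, tail-reduce, and make monic.
Reduced Gröbner basis: {x + 3/4*z - 1/4, y*z + 10*y}.

Buchberger on the second generating set:
h_1 = -20*x - 16/5*y*z - 32*y - 15*z + 5, LT = x.
h_2 = 32*x + 24*z - 8, LT = x.

S(h_1,h_2): lcm = x. S = 4/25*y*z + 8/5*y.
  leading term y*z: no divisor's leading term divides it; move 4/25*y*z to the remainder.
  leading term y: no divisor's leading term divides it; move 8/5*y to the remainder.
  remainder 4/25*y*z + 8/5*y ≠ 0; add k_3 = 4/25*y*z + 8/5*y to the basis.

The other S-polynomials (S(h_1,k_3), S(h_2,k_3)) all reduce to 0 modulo the current basis, so we have a Gröbner basis.
Inter-reduce: drop elements whose leading term is divisible by another's, tail-reduce, and make monic.
Reduced Gröbner basis: {x + 3/4*z - 1/4, y*z + 10*y}.

Same reduced basis, so the two generating sets span the same ideal.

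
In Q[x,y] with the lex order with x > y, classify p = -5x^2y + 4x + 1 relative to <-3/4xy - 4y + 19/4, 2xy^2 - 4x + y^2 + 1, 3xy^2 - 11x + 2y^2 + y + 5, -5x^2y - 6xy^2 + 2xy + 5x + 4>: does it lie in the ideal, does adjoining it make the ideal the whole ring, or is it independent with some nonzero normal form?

-5x^2y + 4x + 1 lies in I (it reduces to 0).

First compute the reduced Gröbner basis of I by Buchberger's algorithm.
f_1 = -3/4xy - 4y + 19/4, LT = xy.
f_2 = 2xy^2 - 4x + y^2 + 1, LT = xy^2.
f_3 = 3xy^2 - 11x + 2y^2 + y + 5, LT = xy^2.
f_4 = -5x^2y - 6xy^2 + 2xy + 5x + 4, LT = x^2y.

S(f_1,f_2): lcm = xy^2. S = 2x + 29/6y^2 - 19/3y - 1/2.
  reduce S modulo (f_1, f_2, f_3, f_4):
  remainder 2x + 29/6y^2 - 19/3y - 1/2 ≠ 0; add h_5 = 2x + 29/6y^2 - 19/3y - 1/2 to the basis.

S(f_1,f_3): lcm = xy^2. S = 11/3x + 14/3y^2 - 20/3y - 5/3.
  reduce S modulo (f_1, f_2, f_3, f_4, h_5):
  remainder -151/36y^2 + 89/18y - 3/4 ≠ 0; add h_6 = -151/36y^2 + 89/18y - 3/4 to the basis.

S(f_1,f_4): lcm = x^2y. S = -6/5xy^2 + 86/15xy - 16/3x + 4/5.
  reduce S modulo (f_1, f_2, f_3, f_4, h_5, h_6):
  remainder -219674/6795y + 219674/6795 ≠ 0; add h_7 = -219674/6795y + 219674/6795 to the basis.

The other S-polynomials (S(f_2,f_3), S(f_2,f_4), S(f_3,f_4), S(f_1,h_5), S(f_2,h_5), S(f_3,h_5), S(f_4,h_5), S(f_1,h_6), S(f_2,h_6), S(f_3,h_6), S(f_4,h_6), S(h_5,h_6), S(f_1,h_7), S(f_2,h_7), S(f_3,h_7), S(f_4,h_7), S(h_5,h_7), S(h_6,h_7)) all reduce to 0 modulo the current basis, so we have a Gröbner basis.
Inter-reduce: drop elements whose leading term is divisible by another's, tail-reduce, and make monic.
Reduced Gröbner basis: {x - 1, y - 1}.
Label its elements g_1 = x - 1, g_2 = y - 1.

Reduce p = -5x^2y + 4x + 1 modulo G:
  leading term x^2y: subtract (-5xy)·g_1 from -5x^2y + 4x + 1 → -5xy + 4x + 1
  leading term xy: subtract (-5y)·g_1 from -5xy + 4x + 1 → 4x - 5y + 1
  leading term x: subtract (4)·g_1 from 4x - 5y + 1 → -5y + 5
  leading term y: subtract (-5)·g_2 from -5y + 5 → 0
  normal form = 0.
Since the normal form is 0, p ∈ I.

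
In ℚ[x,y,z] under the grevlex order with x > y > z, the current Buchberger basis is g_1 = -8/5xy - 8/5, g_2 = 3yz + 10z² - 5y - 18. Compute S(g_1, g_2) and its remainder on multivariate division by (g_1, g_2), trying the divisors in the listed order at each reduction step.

S(g_1, g_2) = -10/3xz² + 5/3xy + 6x + z; remainder on division = -10/3xz² + 6x + z - 5/3.

lcm(LM(g_1), LM(g_2)) = xyz.
S = (lcm/LT(g_1))·g_1 − (lcm/LT(g_2))·g_2 = -10/3xz² + 5/3xy + 6x + z.
Reduce S modulo (g_1, g_2) in that order:
  leading term xz²: no divisor's leading term divides it; move -10/3xz² to the remainder.
  leading term xy: subtract (-25/24)·g_1 from 5/3xy + 6x + z → 6x + z - 5/3
  leading term x: no divisor's leading term divides it; move 6x to the remainder.
  leading term z: no divisor's leading term divides it; move z to the remainder.
  leading term 1: no divisor's leading term divides it; move -5/3 to the remainder.
The remainder -10/3xz² + 6x + z - 5/3 is nonzero, so it would be added as the next basis element.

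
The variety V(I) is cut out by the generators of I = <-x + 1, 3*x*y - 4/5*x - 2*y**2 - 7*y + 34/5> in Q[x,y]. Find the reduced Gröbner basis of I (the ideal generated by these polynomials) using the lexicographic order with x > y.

G = {x - 1, y**2 + 2*y - 3}

f_1 = -x + 1, LT = x.
f_2 = 3*x*y - 4/5*x - 2*y**2 - 7*y + 34/5, LT = x*y.

S(f_1,f_2): lcm = x*y. S = 4/15*x + 2/3*y**2 + 4/3*y - 34/15.
  leading term x: subtract (-4/15)·f_1 from 4/15*x + 2/3*y**2 + 4/3*y - 34/15 → 2/3*y**2 + 4/3*y - 2
  leading term y**2: no divisor's leading term divides it; move 2/3*y**2 to the remainder.
  leading term y: no divisor's leading term divides it; move 4/3*y to the remainder.
  leading term 1: no divisor's leading term divides it; move -2 to the remainder.
  remainder 2/3*y**2 + 4/3*y - 2 ≠ 0; add g_3 = 2/3*y**2 + 4/3*y - 2 to the basis.

S(f_1,g_3): leading monomials are coprime, so the S-polynomial reduces to 0 (Buchberger's first criterion).
S(f_2,g_3): lcm = x*y**2. S = -34/15*x*y + 3*x - 2/3*y**3 - 7/3*y**2 + 34/15*y.
  leading term x*y: subtract (34/15*y)·f_1 from -34/15*x*y + 3*x - 2/3*y**3 - 7/3*y**2 + 34/15*y → 3*x - 2/3*y**3 - 7/3*y**2
  leading term x: subtract (-3)·f_1 from 3*x - 2/3*y**3 - 7/3*y**2 → -2/3*y**3 - 7/3*y**2 + 3
  leading term y**3: subtract (-y)·g_3 from -2/3*y**3 - 7/3*y**2 + 3 → -y**2 - 2*y + 3
  leading term y**2: subtract (-3/2)·g_3 from -y**2 - 2*y + 3 → 0
  remainder 0.

Every S-polynomial of the final basis reduces to 0, so we have a Gröbner basis.
Inter-reduce: drop elements whose leading term is divisible by another's, tail-reduce, and make monic.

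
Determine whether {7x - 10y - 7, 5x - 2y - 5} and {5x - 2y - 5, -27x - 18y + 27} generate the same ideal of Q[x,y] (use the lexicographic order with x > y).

For a fixed monomial order, each ideal has a unique reduced Gröbner basis; comparing bases decides equality.
Buchberger on the first generating set:
f_1 = 7x - 10y - 7, LT = x.
f_2 = 5x - 2y - 5, LT = x.

S(f_1,f_2): lcm = x. S = -36/35y.
  leading term y: no divisor's leading term divides it; move -36/35y to the remainder.
  remainder -36/35y ≠ 0; add g_3 = -36/35y to the basis.

S(f_1,g_3): leading monomials are coprime, so the S-polynomial reduces to 0 (Buchberger's first criterion).
S(f_2,g_3): leading monomials are coprime, so the S-polynomial reduces to 0 (Buchberger's first criterion).
Every S-polynomial of the final basis reduces to 0, so we have a Gröbner basis.
Inter-reduce: drop elements whose leading term is divisible by another's, tail-reduce, and make monic.
Reduced Gröbner basis: {x - 1, y}.

Buchberger on the second generating set:
h_1 = 5x - 2y - 5, LT = x.
h_2 = -27x - 18y + 27, LT = x.

S(h_1,h_2): lcm = x. S = -16/15y.
  leading term y: no divisor's leading term divides it; move -16/15y to the remainder.
  remainder -16/15y ≠ 0; add k_3 = -16/15y to the basis.

S(h_1,k_3): leading monomials are coprime, so the S-polynomial reduces to 0 (Buchberger's first criterion).
S(h_2,k_3): leading monomials are coprime, so the S-polynomial reduces to 0 (Buchberger's first criterion).
Every S-polynomial of the final basis reduces to 0, so we have a Gröbner basis.
Inter-reduce: drop elements whose leading term is divisible by another's, tail-reduce, and make monic.
Reduced Gröbner basis: {x - 1, y}.

Same reduced basis, so the two generating sets span the same ideal.

Yes, the ideals are equal.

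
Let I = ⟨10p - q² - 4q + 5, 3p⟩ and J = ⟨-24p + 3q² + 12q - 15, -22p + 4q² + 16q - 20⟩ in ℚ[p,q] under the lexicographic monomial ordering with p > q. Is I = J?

Equality of ideals is decidable: compute both reduced Gröbner bases (unique for the ordering) and check whether they agree.
Buchberger on the first generating set:
f_1 = 10p - q² - 4q + 5, LT = p.
f_2 = 3p, LT = p.

S(f_1,f_2): lcm = p. S = -1/10q² - ⅖q + ½.
  leading term q²: no divisor's leading term divides it; move -1/10q² to the remainder.
  leading term q: no divisor's leading term divides it; move -⅖q to the remainder.
  leading term 1: no divisor's leading term divides it; move ½ to the remainder.
  remainder -1/10q² - ⅖q + ½ ≠ 0; add g_3 = -1/10q² - ⅖q + ½ to the basis.

The other S-polynomials (S(f_1,g_3), S(f_2,g_3)) all reduce to 0 modulo the current basis, so we have a Gröbner basis.
Inter-reduce: drop elements whose leading term is divisible by another's, tail-reduce, and make monic.
Reduced Gröbner basis: {p, q² + 4q - 5}.

Buchberger on the second generating set:
h_1 = -24p + 3q² + 12q - 15, LT = p.
h_2 = -22p + 4q² + 16q - 20, LT = p.

S(h_1,h_2): lcm = p. S = 5/88q² + 5/22q - 25/88.
  leading term q²: no divisor's leading term divides it; move 5/88q² to the remainder.
  leading term q: no divisor's leading term divides it; move 5/22q to the remainder.
  leading term 1: no divisor's leading term divides it; move -25/88 to the remainder.
  remainder 5/88q² + 5/22q - 25/88 ≠ 0; add k_3 = 5/88q² + 5/22q - 25/88 to the basis.

The other S-polynomials (S(h_1,k_3), S(h_2,k_3)) all reduce to 0 modulo the current basis, so we have a Gröbner basis.
Inter-reduce: drop elements whose leading term is divisible by another's, tail-reduce, and make monic.
Reduced Gröbner basis: {p, q² + 4q - 5}.

The two bases agree; hence the ideals are identical.
The choice of monomial ordering does not affect the verdict — as long as both bases are computed under the same ordering, their equality decides ideal equality.

Yes, the ideals are equal.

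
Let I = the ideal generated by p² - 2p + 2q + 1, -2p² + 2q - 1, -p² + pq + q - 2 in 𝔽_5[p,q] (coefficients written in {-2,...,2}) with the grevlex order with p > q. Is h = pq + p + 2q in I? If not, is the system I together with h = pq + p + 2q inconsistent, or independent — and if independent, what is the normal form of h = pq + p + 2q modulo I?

First compute the reduced Gröbner basis of I by Buchberger's algorithm.
f_1 = p² - 2p + 2q + 1, LT = p².
f_2 = -2p² + 2q - 1, LT = p².
f_3 = -p² + pq + q - 2, LT = p².

S(f_1,f_2): lcm = p². S = -2p - 2q - 2.
  leading term p: no divisor's leading term divides it; move -2p to the remainder.
  leading term q: no divisor's leading term divides it; move -2q to the remainder.
  leading term 1: no divisor's leading term divides it; move -2 to the remainder.
  remainder -2p - 2q - 2 ≠ 0; add k_4 = -2p - 2q - 2 to the basis.

S(f_1,f_3): lcm = p². S = pq - 2p - 2q - 1.
  leading term pq: subtract (2q)·k_4 from pq - 2p - 2q - 1 → -q² - 2p + 2q - 1
  leading term q²: no divisor's leading term divides it; move -q² to the remainder.
  leading term p: subtract (1)·k_4 from -2p + 2q - 1 → -q + 1
  leading term q: no divisor's leading term divides it; move -q to the remainder.
  leading term 1: no divisor's leading term divides it; move 1 to the remainder.
  remainder -q² - q + 1 ≠ 0; add k_5 = -q² - q + 1 to the basis.

The other S-polynomials (S(f_2,f_3), S(f_1,k_4), S(f_2,k_4), S(f_3,k_4), S(f_1,k_5), S(f_2,k_5), S(f_3,k_5), S(k_4,k_5)) all reduce to 0 modulo the current basis, so we have a Gröbner basis.
Inter-reduce: drop elements whose leading term is divisible by another's, tail-reduce, and make monic.
Reduced Gröbner basis: {q² + q - 1, p + q + 1}.
Label its elements g_1 = q² + q - 1, g_2 = p + q + 1.

Reduce h = pq + p + 2q modulo G:
  leading term pq: subtract (q)·g_2 from pq + p + 2q → -q² + p + q
  leading term q²: subtract (-1)·g_1 from -q² + p + q → p + 2q - 1
  leading term p: subtract (1)·g_2 from p + 2q - 1 → q - 2
  leading term q: no divisor's leading term divides it; move q to the remainder.
  leading term 1: no divisor's leading term divides it; move -2 to the remainder.
  normal form = q - 2.
The normal form is nonzero, so h ∉ I. Since h minus its normal form lies in I, I + (h) = I + (r) where r = q - 2; decide whether this ideal is the whole ring.
Run Buchberger on G together with r (pairs among the g_i already reduce to 0 since G is a Gröbner basis):
g_1 = q² + q - 1, LT = q².
g_2 = p + q + 1, LT = p.
r = q - 2, LT = q.

The S-polynomials (S(g_1,g_2), S(g_1,r), S(g_2,r)) all reduce to 0 modulo the current basis, so we have a Gröbner basis.
Inter-reduce: drop elements whose leading term is divisible by another's, tail-reduce, and make monic.
Reduced Gröbner basis: {p - 2, q - 2}.
The reduced Gröbner basis of I + (h) is {p - 2, q - 2} ≠ {1}, a proper ideal, so the enlarged system stays consistent: h is independent of I, with normal form q - 2.

Ideal membership is decidable via reduction modulo a Gröbner basis.

pq + p + 2q is independent of I; its normal form modulo I is q - 2.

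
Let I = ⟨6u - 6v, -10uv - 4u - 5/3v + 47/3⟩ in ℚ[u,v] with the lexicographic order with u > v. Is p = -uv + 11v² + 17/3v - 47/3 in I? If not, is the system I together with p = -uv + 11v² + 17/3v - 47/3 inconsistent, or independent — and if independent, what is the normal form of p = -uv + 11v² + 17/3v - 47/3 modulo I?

First compute the reduced Gröbner basis of I by Buchberger's algorithm.
f_1 = 6u - 6v, LT = u.
f_2 = -10uv - 4u - 5/3v + 47/3, LT = uv.

S(f_1,f_2): lcm = uv. S = -⅖u - v² - ⅙v + 47/30.
  reduce S modulo (f_1, f_2):
  remainder -v² - 17/30v + 47/30 ≠ 0; add h_3 = -v² - 17/30v + 47/30 to the basis.

The other S-polynomials (S(f_1,h_3), S(f_2,h_3)) all reduce to 0 modulo the current basis, so we have a Gröbner basis.
Inter-reduce: drop elements whose leading term is divisible by another's, tail-reduce, and make monic.
Reduced Gröbner basis: {u - v, v² + 17/30v - 47/30}.
Label its elements g_1 = u - v, g_2 = v² + 17/30v - 47/30.

Reduce p = -uv + 11v² + 17/3v - 47/3 modulo G:
  leading term uv: subtract (-v)·g_1 from -uv + 11v² + 17/3v - 47/3 → 10v² + 17/3v - 47/3
  leading term v²: subtract (10)·g_2 from 10v² + 17/3v - 47/3 → 0
  normal form = 0.
Since the normal form is 0, p ∈ I.

The remainder on division by a Gröbner basis is unique — it is the normal form.

-uv + 11v² + 17/3v - 47/3 lies in I (it reduces to 0).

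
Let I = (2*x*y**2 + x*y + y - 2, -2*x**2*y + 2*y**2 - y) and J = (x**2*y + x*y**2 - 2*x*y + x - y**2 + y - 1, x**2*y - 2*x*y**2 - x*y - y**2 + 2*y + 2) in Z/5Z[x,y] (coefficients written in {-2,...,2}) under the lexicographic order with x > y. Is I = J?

No, the ideals differ.

For a fixed monomial order, each ideal has a unique reduced Gröbner basis; comparing bases decides equality.
Buchberger on the first generating set:
f_1 = 2*x*y**2 + x*y + y - 2, LT = x*y**2.
f_2 = -2*x**2*y + 2*y**2 - y, LT = x**2*y.

S(f_1,f_2): lcm = x**2*y**2. S = -2*x**2*y - 2*x*y - x + y**3 + 2*y**2.
  leading term x**2*y: subtract (1)·f_2 from -2*x**2*y - 2*x*y - x + y**3 + 2*y**2 → -2*x*y - x + y**3 + y
  leading term x*y: no divisor's leading term divides it; move -2*x*y to the remainder.
  leading term x: no divisor's leading term divides it; move -x to the remainder.
  leading term y**3: no divisor's leading term divides it; move y**3 to the remainder.
  leading term y: no divisor's leading term divides it; move y to the remainder.
  remainder -2*x*y - x + y**3 + y ≠ 0; add g_3 = -2*x*y - x + y**3 + y to the basis.

S(f_1,g_3): lcm = x*y**2. S = -2*y**4 - 2*y**2 - 2*y - 1.
  leading term y**4: no divisor's leading term divides it; move -2*y**4 to the remainder.
  leading term y**2: no divisor's leading term divides it; move -2*y**2 to the remainder.
  leading term y: no divisor's leading term divides it; move -2*y to the remainder.
  leading term 1: no divisor's leading term divides it; move -1 to the remainder.
  remainder -2*y**4 - 2*y**2 - 2*y - 1 ≠ 0; add g_4 = -2*y**4 - 2*y**2 - 2*y - 1 to the basis.

S(f_2,g_3): lcm = x**2*y. S = 2*x**2 - 2*x*y**3 - 2*x*y - y**2 - 2*y.
  leading term x**2: no divisor's leading term divides it; move 2*x**2 to the remainder.
  leading term x*y**3: subtract (-y)·f_1 from -2*x*y**3 - 2*x*y - y**2 - 2*y → x*y**2 - 2*x*y + y
  leading term x*y**2: subtract (-2)·f_1 from x*y**2 - 2*x*y + y → -2*y + 1
  leading term y: no divisor's leading term divides it; move -2*y to the remainder.
  leading term 1: no divisor's leading term divides it; move 1 to the remainder.
  remainder 2*x**2 - 2*y + 1 ≠ 0; add g_5 = 2*x**2 - 2*y + 1 to the basis.

The other S-polynomials (S(f_1,g_4), S(f_2,g_4), S(g_3,g_4), S(f_1,g_5), S(f_2,g_5), S(g_3,g_5), S(g_4,g_5)) all reduce to 0 modulo the current basis, so we have a Gröbner basis.
Inter-reduce: drop elements whose leading term is divisible by another's, tail-reduce, and make monic.
Reduced Gröbner basis: {x**2 - y - 2, x*y - 2*x + 2*y**3 + 2*y, y**4 + y**2 + y - 2}.

Buchberger on the second generating set:
h_1 = x**2*y + x*y**2 - 2*x*y + x - y**2 + y - 1, LT = x**2*y.
h_2 = x**2*y - 2*x*y**2 - x*y - y**2 + 2*y + 2, LT = x**2*y.

S(h_1,h_2): lcm = x**2*y. S = -2*x*y**2 - x*y + x - y + 2.
  leading term x*y**2: no divisor's leading term divides it; move -2*x*y**2 to the remainder.
  leading term x*y: no divisor's leading term divides it; move -x*y to the remainder.
  leading term x: no divisor's leading term divides it; move x to the remainder.
  leading term y: no divisor's leading term divides it; move -y to the remainder.
  leading term 1: no divisor's leading term divides it; move 2 to the remainder.
  remainder -2*x*y**2 - x*y + x - y + 2 ≠ 0; add k_3 = -2*x*y**2 - x*y + x - y + 2 to the basis.

S(h_1,k_3): lcm = x**2*y**2. S = 2*x**2*y - 2*x**2 + x*y**3 - 2*x*y**2 - 2*x*y + x - y**3 + y**2 - y.
  leading term x**2*y: subtract (2)·h_1 from 2*x**2*y - 2*x**2 + x*y**3 - 2*x*y**2 - 2*x*y + x - y**3 + y**2 - y → -2*x**2 + x*y**3 + x*y**2 + 2*x*y - x - y**3 - 2*y**2 + 2*y + 2
  leading term x**2: no divisor's leading term divides it; move -2*x**2 to the remainder.
  leading term x*y**3: subtract (2*y)·k_3 from x*y**3 + x*y**2 + 2*x*y - x - y**3 - 2*y**2 + 2*y + 2 → -2*x*y**2 - x - y**3 - 2*y + 2
  leading term x*y**2: subtract (1)·k_3 from -2*x*y**2 - x - y**3 - 2*y + 2 → x*y - 2*x - y**3 - y
  leading term x*y: no divisor's leading term divides it; move x*y to the remainder.
  leading term x: no divisor's leading term divides it; move -2*x to the remainder.
  leading term y**3: no divisor's leading term divides it; move -y**3 to the remainder.
  leading term y: no divisor's leading term divides it; move -y to the remainder.
  remainder -2*x**2 + x*y - 2*x - y**3 - y ≠ 0; add k_4 = -2*x**2 + x*y - 2*x - y**3 - y to the basis.

S(h_1,k_4): lcm = x**2*y. S = -x*y**2 + 2*x*y + x + 2*y**4 + y**2 + y - 1.
  leading term x*y**2: subtract (-2)·k_3 from -x*y**2 + 2*x*y + x + 2*y**4 + y**2 + y - 1 → -2*x + 2*y**4 + y**2 - y - 2
  leading term x: no divisor's leading term divides it; move -2*x to the remainder.
  leading term y**4: no divisor's leading term divides it; move 2*y**4 to the remainder.
  leading term y**2: no divisor's leading term divides it; move y**2 to the remainder.
  leading term y: no divisor's leading term divides it; move -y to the remainder.
  leading term 1: no divisor's leading term divides it; move -2 to the remainder.
  remainder -2*x + 2*y**4 + y**2 - y - 2 ≠ 0; add k_5 = -2*x + 2*y**4 + y**2 - y - 2 to the basis.

S(k_3,k_5): lcm = x*y**2. S = -2*x*y + 2*x + y**6 - 2*y**4 + 2*y**3 - y**2 - 2*y - 1.
  leading term x*y: subtract (y)·k_5 from -2*x*y + 2*x + y**6 - 2*y**4 + 2*y**3 - y**2 - 2*y - 1 → 2*x + y**6 - 2*y**5 - 2*y**4 + y**3 - 1
  leading term x: subtract (-1)·k_5 from 2*x + y**6 - 2*y**5 - 2*y**4 + y**3 - 1 → y**6 - 2*y**5 + y**3 + y**2 - y + 2
  leading term y**6: no divisor's leading term divides it; move y**6 to the remainder.
  leading term y**5: no divisor's leading term divides it; move -2*y**5 to the remainder.
  leading term y**3: no divisor's leading term divides it; move y**3 to the remainder.
  leading term y**2: no divisor's leading term divides it; move y**2 to the remainder.
  leading term y: no divisor's leading term divides it; move -y to the remainder.
  leading term 1: no divisor's leading term divides it; move 2 to the remainder.
  remainder y**6 - 2*y**5 + y**3 + y**2 - y + 2 ≠ 0; add k_6 = y**6 - 2*y**5 + y**3 + y**2 - y + 2 to the basis.

The other S-polynomials (S(h_2,k_3), S(h_2,k_4), S(k_3,k_4), S(h_1,k_5), S(h_2,k_5), S(k_4,k_5), S(h_1,k_6), S(h_2,k_6), S(k_3,k_6), S(k_4,k_6), S(k_5,k_6)) all reduce to 0 modulo the current basis, so we have a Gröbner basis.
Inter-reduce: drop elements whose leading term is divisible by another's, tail-reduce, and make monic.
Reduced Gröbner basis: {x - y**4 + 2*y**2 - 2*y + 1, y**6 - 2*y**5 + y**3 + y**2 - y + 2}.

Since the reduced bases disagree, the two ideals are not the same.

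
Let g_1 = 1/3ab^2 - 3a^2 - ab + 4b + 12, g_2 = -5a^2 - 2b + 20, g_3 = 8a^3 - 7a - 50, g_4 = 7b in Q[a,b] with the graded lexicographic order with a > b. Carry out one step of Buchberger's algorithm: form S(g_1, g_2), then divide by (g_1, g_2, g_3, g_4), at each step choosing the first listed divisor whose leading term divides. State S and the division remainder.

S(g_1, g_2) = -9a^3 - 3a^2b - 2/5b^3 + 12ab + 4b^2 + 36a; remainder on division = 0.

lcm(LM(g_1), LM(g_2)) = a^2b^2.
S = (lcm/LT(g_1))·g_1 − (lcm/LT(g_2))·g_2 = -9a^3 - 3a^2b - 2/5b^3 + 12ab + 4b^2 + 36a.
Reduce S modulo (g_1, g_2, g_3, g_4) in that order:
  leading term a^3: subtract (9/5a)·g_2 from -9a^3 - 3a^2b - 2/5b^3 + 12ab + 4b^2 + 36a → -3a^2b - 2/5b^3 + 78/5ab + 4b^2
  leading term a^2b: subtract (3/5b)·g_2 from -3a^2b - 2/5b^3 + 78/5ab + 4b^2 → -2/5b^3 + 78/5ab + 26/5b^2 - 12b
  leading term b^3: subtract (-2/35b^2)·g_4 from -2/5b^3 + 78/5ab + 26/5b^2 - 12b → 78/5ab + 26/5b^2 - 12b
  leading term ab: subtract (78/35a)·g_4 from 78/5ab + 26/5b^2 - 12b → 26/5b^2 - 12b
  leading term b^2: subtract (26/35b)·g_4 from 26/5b^2 - 12b → -12b
  leading term b: subtract (-12/7)·g_4 from -12b → 0
The remainder is 0, so this S-polynomial contributes no new basis element.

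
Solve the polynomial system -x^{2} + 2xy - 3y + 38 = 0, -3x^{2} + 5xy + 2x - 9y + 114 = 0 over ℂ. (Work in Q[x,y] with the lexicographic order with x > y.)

Compute a lex Gröbner basis by Buchberger's algorithm.
f_1 = -x^{2} + 2xy - 3y + 38, LT = x^{2}.
f_2 = -3x^{2} + 5xy + 2x - 9y + 114, LT = x^{2}.

S(f_1,f_2): lcm = x^{2}. S = -\tfrac{1}{3}xy + \tfrac{2}{3}x.
  leading term xy: no divisor's leading term divides it; move -\tfrac{1}{3}xy to the remainder.
  leading term x: no divisor's leading term divides it; move \tfrac{2}{3}x to the remainder.
  remainder -\tfrac{1}{3}xy + \tfrac{2}{3}x ≠ 0; add h_3 = -\tfrac{1}{3}xy + \tfrac{2}{3}x to the basis.

S(f_1,h_3): lcm = x^{2}y. S = 2x^{2} - 2xy^{2} + 3y^{2} - 38y.
  leading term x^{2}: subtract (-2)·f_1 from 2x^{2} - 2xy^{2} + 3y^{2} - 38y → -2xy^{2} + 4xy + 3y^{2} - 44y + 76
  leading term xy^{2}: subtract (6y)·h_3 from -2xy^{2} + 4xy + 3y^{2} - 44y + 76 → 3y^{2} - 44y + 76
  leading term y^{2}: no divisor's leading term divides it; move 3y^{2} to the remainder.
  leading term y: no divisor's leading term divides it; move -44y to the remainder.
  leading term 1: no divisor's leading term divides it; move 76 to the remainder.
  remainder 3y^{2} - 44y + 76 ≠ 0; add h_4 = 3y^{2} - 44y + 76 to the basis.

The other S-polynomials (S(f_2,h_3), S(f_1,h_4), S(f_2,h_4), S(h_3,h_4)) all reduce to 0 modulo the current basis, so we have a Gröbner basis.
Inter-reduce: drop elements whose leading term is divisible by another's, tail-reduce, and make monic.
Reduced Gröbner basis: {x^{2} - 4x + 3y - 38, xy - 2x, y^{2} - \tfrac{44}{3}y + \tfrac{76}{3}}.

The lex basis is triangular: the last element involves only y. Solving y^{2} - \tfrac{44}{3}y + \tfrac{76}{3} = 0 gives y ∈ {2, 38/3}; substituting each value into the earlier elements determines the remaining variables.
  y = 2: the earlier basis element becomes x^{2} - 4x - 32 = 0, giving x = -4, 8 — points (-4, 2), (8, 2).
  y = 38/3: the earlier basis elements become x^{2} - 4x = 0; \tfrac{32}{3}x = 0, giving x = 0 — point (0, 38/3).

{(-4, 2), (8, 2), (0, 38/3)}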